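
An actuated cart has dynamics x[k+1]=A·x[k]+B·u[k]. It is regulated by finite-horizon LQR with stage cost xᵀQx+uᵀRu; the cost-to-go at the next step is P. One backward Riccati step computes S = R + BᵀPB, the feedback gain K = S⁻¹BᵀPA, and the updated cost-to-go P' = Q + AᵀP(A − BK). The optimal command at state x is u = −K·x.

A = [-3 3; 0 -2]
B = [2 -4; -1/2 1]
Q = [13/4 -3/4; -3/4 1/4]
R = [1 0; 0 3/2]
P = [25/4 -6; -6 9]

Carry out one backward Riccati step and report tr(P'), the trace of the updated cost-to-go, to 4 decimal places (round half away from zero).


9.3767

BᵀP = [15.5000 -16.5000; -31.0000 33.0000]
S = R + BᵀPB = [1 0; 0 3/2] + [39.2500 -78.5000; -78.5000 157.0000] = [40.2500 -78.5000; -78.5000 158.5000]
BᵀPA = [-46.5000 79.5000; 93.0000 -159.0000]
K = S⁻¹·BᵀPA = [-0.3209 0.5486; 0.4278 -0.7315]
A−BK = [-0.6469 -1.0230; -0.5883 -0.9942]
AᵀP(A−BK) = [1.5410 1.2848; 1.2848 4.3357]
P' = Q + AᵀP(A−BK) = [4.7910 0.5348; 0.5348 4.5857]
tr(P') = 9.3767


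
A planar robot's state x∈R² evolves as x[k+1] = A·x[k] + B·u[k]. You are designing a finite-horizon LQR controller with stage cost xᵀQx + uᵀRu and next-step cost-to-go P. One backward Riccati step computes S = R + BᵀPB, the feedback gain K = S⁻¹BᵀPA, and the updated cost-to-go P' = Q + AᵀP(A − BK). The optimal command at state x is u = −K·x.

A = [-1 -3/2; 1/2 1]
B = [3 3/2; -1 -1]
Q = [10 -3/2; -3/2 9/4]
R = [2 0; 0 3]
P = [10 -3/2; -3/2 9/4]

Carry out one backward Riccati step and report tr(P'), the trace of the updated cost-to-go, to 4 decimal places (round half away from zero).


BᵀP = [31.5000 -6.7500; 16.5000 -4.5000]
S = R + BᵀPB = [2 0; 0 3] + [101.2500 54.0000; 54.0000 29.2500] = [103.2500 54.0000; 54.0000 32.2500]
BᵀPA = [-34.8750 -54.0000; -18.7500 -29.2500]
K = S⁻¹·BᵀPA = [-0.2712 -0.3915; -0.1273 -0.2515]
A−BK = [0.0045 0.0517; 0.1015 0.3570]
AᵀP(A−BK) = [0.2177 0.3820; 0.3820 0.7544]
P' = Q + AᵀP(A−BK) = [10.2177 -1.1180; -1.1180 3.0044]
tr(P') = 13.2221

13.2221


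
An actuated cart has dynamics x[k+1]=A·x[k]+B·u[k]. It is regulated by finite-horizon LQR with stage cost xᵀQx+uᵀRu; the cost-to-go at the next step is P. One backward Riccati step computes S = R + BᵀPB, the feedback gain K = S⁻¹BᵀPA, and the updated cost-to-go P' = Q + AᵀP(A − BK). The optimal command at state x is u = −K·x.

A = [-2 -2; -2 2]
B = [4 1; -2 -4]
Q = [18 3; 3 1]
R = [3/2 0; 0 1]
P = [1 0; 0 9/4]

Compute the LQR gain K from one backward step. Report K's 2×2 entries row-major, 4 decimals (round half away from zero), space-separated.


-0.6004 -0.3939 0.7686 -0.2983

BᵀP = [4.0000 -4.5000; 1.0000 -9.0000]
S = R + BᵀPB = [3/2 0; 0 1] + [25.0000 22.0000; 22.0000 37.0000] = [26.5000 22.0000; 22.0000 38.0000]
BᵀPA = [1.0000 -17.0000; 16.0000 -20.0000]
K = S⁻¹·BᵀPA = [-0.6004 -0.3939; 0.7686 -0.2983]
A−BK = [-0.3671 -0.1262; -0.1262 0.0191]
AᵀP(A−BK) = [1.3021 0.1663; 0.1663 0.3384]
P' = Q + AᵀP(A−BK) = [19.3021 3.1663; 3.1663 1.3384]
tr(P') = 20.6405


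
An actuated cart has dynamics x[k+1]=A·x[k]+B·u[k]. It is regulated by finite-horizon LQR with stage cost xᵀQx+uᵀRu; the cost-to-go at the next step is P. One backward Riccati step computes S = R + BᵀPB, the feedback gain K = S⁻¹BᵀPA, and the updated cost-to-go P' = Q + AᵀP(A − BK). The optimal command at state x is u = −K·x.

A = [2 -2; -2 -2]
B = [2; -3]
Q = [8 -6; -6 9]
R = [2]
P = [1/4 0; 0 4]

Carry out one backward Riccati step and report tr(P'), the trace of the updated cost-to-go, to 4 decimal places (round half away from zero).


BᵀP = [0.5000 -12.0000]
S = R + BᵀPB = [2] + [37.0000] = [39.0000]
BᵀPA = [25.0000 23.0000]
K = S⁻¹·BᵀPA = [0.6410 0.5897]
A−BK = [0.7179 -3.1795; -0.0769 -0.2308]
AᵀP(A−BK) = [0.9744 0.2564; 0.2564 3.4359]
P' = Q + AᵀP(A−BK) = [8.9744 -5.7436; -5.7436 12.4359]
tr(P') = 21.4103

21.4103


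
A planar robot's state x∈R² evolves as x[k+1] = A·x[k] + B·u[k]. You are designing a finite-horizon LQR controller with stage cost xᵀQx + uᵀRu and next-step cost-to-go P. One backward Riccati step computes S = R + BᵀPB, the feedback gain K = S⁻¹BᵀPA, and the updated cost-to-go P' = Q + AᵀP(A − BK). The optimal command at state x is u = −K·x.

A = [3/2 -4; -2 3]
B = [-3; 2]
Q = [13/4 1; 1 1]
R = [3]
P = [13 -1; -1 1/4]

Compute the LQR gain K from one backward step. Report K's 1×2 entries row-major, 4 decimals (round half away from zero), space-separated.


BᵀP = [-41.0000 3.5000]
S = R + BᵀPB = [3] + [130.0000] = [133.0000]
BᵀPA = [-68.5000 174.5000]
K = S⁻¹·BᵀPA = [-0.5150 1.3120]
A−BK = [-0.0451 -0.0639; -0.9699 0.3759]
AᵀP(A−BK) = [0.9699 -2.1259; -2.1259 5.3008]
P' = Q + AᵀP(A−BK) = [4.2199 -1.1259; -1.1259 6.3008]
tr(P') = 10.5207

-0.5150 1.3120


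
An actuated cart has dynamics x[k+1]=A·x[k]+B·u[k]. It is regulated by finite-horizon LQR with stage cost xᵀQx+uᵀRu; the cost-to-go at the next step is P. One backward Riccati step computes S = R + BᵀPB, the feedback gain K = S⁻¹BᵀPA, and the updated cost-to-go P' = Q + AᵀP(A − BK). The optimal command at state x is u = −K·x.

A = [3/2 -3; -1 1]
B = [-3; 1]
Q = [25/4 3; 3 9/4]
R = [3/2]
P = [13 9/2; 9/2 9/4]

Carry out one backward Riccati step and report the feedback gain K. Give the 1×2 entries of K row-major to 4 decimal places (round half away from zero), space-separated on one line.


BᵀP = [-34.5000 -11.2500]
S = R + BᵀPB = [3/2] + [92.2500] = [93.7500]
BᵀPA = [-40.5000 92.2500]
K = S⁻¹·BᵀPA = [-0.4320 0.9840]
A−BK = [0.2040 -0.0480; -0.5680 0.0160]
AᵀP(A−BK) = [0.5040 -0.6480; -0.6480 1.4760]
P' = Q + AᵀP(A−BK) = [6.7540 2.3520; 2.3520 3.7260]
tr(P') = 10.4800

-0.4320 0.9840


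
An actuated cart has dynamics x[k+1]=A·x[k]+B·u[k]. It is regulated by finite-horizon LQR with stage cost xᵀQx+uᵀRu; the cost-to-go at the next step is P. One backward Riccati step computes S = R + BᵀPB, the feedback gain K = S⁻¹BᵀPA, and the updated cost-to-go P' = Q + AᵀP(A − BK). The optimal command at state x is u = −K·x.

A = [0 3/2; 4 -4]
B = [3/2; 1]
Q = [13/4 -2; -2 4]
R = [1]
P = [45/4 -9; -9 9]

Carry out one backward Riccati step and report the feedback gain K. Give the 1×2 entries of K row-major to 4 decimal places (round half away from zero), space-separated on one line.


-2.1654 3.5865

BᵀP = [7.8750 -4.5000]
S = R + BᵀPB = [1] + [7.3125] = [8.3125]
BᵀPA = [-18.0000 29.8125]
K = S⁻¹·BᵀPA = [-2.1654 3.5865]
A−BK = [3.2481 -3.8797; 6.1654 -7.5865]
AᵀP(A−BK) = [105.0226 -133.4436; -133.4436 170.3910]
P' = Q + AᵀP(A−BK) = [108.2726 -135.4436; -135.4436 174.3910]
tr(P') = 282.6635


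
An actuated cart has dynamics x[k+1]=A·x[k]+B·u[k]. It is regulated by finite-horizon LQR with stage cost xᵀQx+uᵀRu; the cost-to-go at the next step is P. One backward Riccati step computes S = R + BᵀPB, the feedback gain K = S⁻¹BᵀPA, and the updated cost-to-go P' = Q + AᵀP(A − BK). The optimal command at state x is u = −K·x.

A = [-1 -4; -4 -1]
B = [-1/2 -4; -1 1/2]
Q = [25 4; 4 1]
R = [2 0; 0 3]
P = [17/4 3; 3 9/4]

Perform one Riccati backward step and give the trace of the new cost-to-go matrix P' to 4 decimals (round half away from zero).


34.9065

BᵀP = [-5.1250 -3.7500; -15.5000 -10.8750]
S = R + BᵀPB = [2 0; 0 3] + [6.3125 18.6250; 18.6250 56.5625] = [8.3125 18.6250; 18.6250 59.5625]
BᵀPA = [20.1250 24.2500; 59.0000 72.8750]
K = S⁻¹·BᵀPA = [0.6734 0.5876; 0.7800 1.0398]
A−BK = [2.4566 0.4529; -3.7165 -0.9323]
AᵀP(A−BK) = [4.6786 3.8285; 3.8285 4.2279]
P' = Q + AᵀP(A−BK) = [29.6786 7.8285; 7.8285 5.2279]
tr(P') = 34.9065


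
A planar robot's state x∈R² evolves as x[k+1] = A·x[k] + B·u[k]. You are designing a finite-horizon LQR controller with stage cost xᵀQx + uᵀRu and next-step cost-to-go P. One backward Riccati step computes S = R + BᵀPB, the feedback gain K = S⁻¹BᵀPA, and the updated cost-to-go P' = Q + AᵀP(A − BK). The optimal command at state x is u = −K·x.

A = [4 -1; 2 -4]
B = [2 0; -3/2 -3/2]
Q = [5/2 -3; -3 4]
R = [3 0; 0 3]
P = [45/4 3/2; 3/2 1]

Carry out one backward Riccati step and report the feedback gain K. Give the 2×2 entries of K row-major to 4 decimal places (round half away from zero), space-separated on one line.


BᵀP = [20.2500 1.5000; -2.2500 -1.5000]
S = R + BᵀPB = [3 0; 0 3] + [38.2500 -2.2500; -2.2500 2.2500] = [41.2500 -2.2500; -2.2500 5.2500]
BᵀPA = [84.0000 -26.2500; -12.0000 8.2500]
K = S⁻¹·BᵀPA = [1.9574 -0.5638; -1.4468 1.3298]
A−BK = [0.0851 0.1277; 2.7660 -2.8511]
AᵀP(A−BK) = [26.2128 -16.6809; -16.6809 13.4787]
P' = Q + AᵀP(A−BK) = [28.7128 -19.6809; -19.6809 17.4787]
tr(P') = 46.1915

1.9574 -0.5638 -1.4468 1.3298


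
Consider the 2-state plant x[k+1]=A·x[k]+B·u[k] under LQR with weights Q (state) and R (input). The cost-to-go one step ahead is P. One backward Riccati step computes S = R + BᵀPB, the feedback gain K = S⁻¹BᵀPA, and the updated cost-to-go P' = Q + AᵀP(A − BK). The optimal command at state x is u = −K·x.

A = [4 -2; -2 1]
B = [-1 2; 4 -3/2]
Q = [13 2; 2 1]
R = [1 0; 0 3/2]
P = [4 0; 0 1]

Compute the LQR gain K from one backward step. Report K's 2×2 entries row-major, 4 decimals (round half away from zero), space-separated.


BᵀP = [-4.0000 4.0000; 8.0000 -1.5000]
S = R + BᵀPB = [1 0; 0 3/2] + [20.0000 -14.0000; -14.0000 18.2500] = [21.0000 -14.0000; -14.0000 19.7500]
BᵀPA = [-24.0000 12.0000; 35.0000 -17.5000]
K = S⁻¹·BᵀPA = [0.0731 -0.0366; 1.8240 -0.9120]
A−BK = [0.4251 -0.2126; 0.4434 -0.2217]
AᵀP(A−BK) = [5.9154 -2.9577; -2.9577 1.4789]
P' = Q + AᵀP(A−BK) = [18.9154 -0.9577; -0.9577 2.4789]
tr(P') = 21.3943

0.0731 -0.0366 1.8240 -0.9120


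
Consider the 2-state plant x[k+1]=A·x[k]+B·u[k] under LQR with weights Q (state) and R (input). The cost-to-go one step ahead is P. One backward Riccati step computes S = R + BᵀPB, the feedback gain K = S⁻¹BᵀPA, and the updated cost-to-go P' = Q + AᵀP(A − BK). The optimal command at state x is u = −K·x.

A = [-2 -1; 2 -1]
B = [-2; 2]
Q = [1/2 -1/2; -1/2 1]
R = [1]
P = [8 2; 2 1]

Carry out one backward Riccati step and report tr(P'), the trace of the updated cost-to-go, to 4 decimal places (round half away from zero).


BᵀP = [-12.0000 -2.0000]
S = R + BᵀPB = [1] + [20.0000] = [21.0000]
BᵀPA = [20.0000 14.0000]
K = S⁻¹·BᵀPA = [0.9524 0.6667]
A−BK = [-0.0952 0.3333; 0.0952 -2.3333]
AᵀP(A−BK) = [0.9524 0.6667; 0.6667 3.6667]
P' = Q + AᵀP(A−BK) = [1.4524 0.1667; 0.1667 4.6667]
tr(P') = 6.1190

6.1190


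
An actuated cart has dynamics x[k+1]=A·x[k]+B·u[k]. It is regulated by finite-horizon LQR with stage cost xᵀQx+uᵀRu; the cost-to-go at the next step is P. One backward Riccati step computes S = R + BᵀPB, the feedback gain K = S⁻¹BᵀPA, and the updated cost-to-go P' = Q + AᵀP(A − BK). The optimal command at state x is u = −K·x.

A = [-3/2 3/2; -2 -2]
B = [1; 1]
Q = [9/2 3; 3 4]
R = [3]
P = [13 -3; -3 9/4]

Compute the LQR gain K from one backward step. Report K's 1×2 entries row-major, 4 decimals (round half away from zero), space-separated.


BᵀP = [10.0000 -0.7500]
S = R + BᵀPB = [3] + [9.2500] = [12.2500]
BᵀPA = [-13.5000 16.5000]
K = S⁻¹·BᵀPA = [-1.1020 1.3469]
A−BK = [-0.3980 0.1531; -0.8980 -3.3469]
AᵀP(A−BK) = [5.3724 -2.0663; -2.0663 34.0255]
P' = Q + AᵀP(A−BK) = [9.8724 0.9337; 0.9337 38.0255]
tr(P') = 47.8980

-1.1020 1.3469


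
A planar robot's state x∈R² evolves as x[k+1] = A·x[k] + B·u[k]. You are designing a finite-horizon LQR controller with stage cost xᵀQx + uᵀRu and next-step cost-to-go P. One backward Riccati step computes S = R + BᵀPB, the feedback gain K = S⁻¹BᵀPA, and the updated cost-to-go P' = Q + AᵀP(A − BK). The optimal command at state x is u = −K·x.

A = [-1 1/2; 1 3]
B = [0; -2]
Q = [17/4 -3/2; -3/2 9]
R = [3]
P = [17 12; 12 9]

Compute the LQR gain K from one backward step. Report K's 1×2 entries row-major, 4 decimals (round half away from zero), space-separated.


BᵀP = [-24.0000 -18.0000]
S = R + BᵀPB = [3] + [36.0000] = [39.0000]
BᵀPA = [6.0000 -66.0000]
K = S⁻¹·BᵀPA = [0.1538 -1.6923]
A−BK = [-1.0000 0.5000; 1.3077 -0.3846]
AᵀP(A−BK) = [1.0769 -1.3462; -1.3462 9.5577]
P' = Q + AᵀP(A−BK) = [5.3269 -2.8462; -2.8462 18.5577]
tr(P') = 23.8846

0.1538 -1.6923


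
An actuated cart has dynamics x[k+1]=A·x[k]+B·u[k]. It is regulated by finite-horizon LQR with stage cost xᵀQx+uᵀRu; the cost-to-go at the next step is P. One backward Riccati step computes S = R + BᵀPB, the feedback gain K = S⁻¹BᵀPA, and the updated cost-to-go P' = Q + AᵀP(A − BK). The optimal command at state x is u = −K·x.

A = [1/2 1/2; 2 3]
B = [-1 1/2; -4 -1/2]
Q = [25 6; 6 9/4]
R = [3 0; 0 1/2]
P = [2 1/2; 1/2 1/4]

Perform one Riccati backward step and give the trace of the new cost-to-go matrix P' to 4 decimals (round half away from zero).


BᵀP = [-4.0000 -1.5000; 0.7500 0.1250]
S = R + BᵀPB = [3 0; 0 1/2] + [10.0000 -1.2500; -1.2500 0.3125] = [13.0000 -1.2500; -1.2500 0.8125]
BᵀPA = [-5.0000 -6.5000; 0.6250 0.7500]
K = S⁻¹·BᵀPA = [-0.3646 -0.4826; 0.2083 0.1806]
A−BK = [0.0313 -0.0729; 0.6458 1.1597]
AᵀP(A−BK) = [0.5469 0.7240; 0.7240 0.9774]
P' = Q + AᵀP(A−BK) = [25.5469 6.7240; 6.7240 3.2274]
tr(P') = 28.7743

28.7743


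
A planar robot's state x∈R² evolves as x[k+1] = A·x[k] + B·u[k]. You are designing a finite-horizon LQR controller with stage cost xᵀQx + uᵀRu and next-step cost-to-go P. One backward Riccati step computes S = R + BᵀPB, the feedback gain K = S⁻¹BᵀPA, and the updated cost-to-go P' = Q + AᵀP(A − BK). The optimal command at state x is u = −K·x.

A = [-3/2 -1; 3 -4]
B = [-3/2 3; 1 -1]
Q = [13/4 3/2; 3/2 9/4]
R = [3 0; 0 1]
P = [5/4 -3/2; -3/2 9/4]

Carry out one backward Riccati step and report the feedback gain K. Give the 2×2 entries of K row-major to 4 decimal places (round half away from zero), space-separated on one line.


BᵀP = [-3.3750 4.5000; 5.2500 -6.7500]
S = R + BᵀPB = [3 0; 0 1] + [9.5625 -14.6250; -14.6250 22.5000] = [12.5625 -14.6250; -14.6250 23.5000]
BᵀPA = [18.5625 -14.6250; -28.1250 21.7500]
K = S⁻¹·BᵀPA = [0.3061 -0.3147; -1.0063 0.7297]
A−BK = [1.9781 -3.6611; 1.6876 -2.9556]
AᵀP(A−BK) = [2.5781 -3.2611; -3.2611 4.7769]
P' = Q + AᵀP(A−BK) = [5.8281 -1.7611; -1.7611 7.0269]
tr(P') = 12.8550

0.3061 -0.3147 -1.0063 0.7297


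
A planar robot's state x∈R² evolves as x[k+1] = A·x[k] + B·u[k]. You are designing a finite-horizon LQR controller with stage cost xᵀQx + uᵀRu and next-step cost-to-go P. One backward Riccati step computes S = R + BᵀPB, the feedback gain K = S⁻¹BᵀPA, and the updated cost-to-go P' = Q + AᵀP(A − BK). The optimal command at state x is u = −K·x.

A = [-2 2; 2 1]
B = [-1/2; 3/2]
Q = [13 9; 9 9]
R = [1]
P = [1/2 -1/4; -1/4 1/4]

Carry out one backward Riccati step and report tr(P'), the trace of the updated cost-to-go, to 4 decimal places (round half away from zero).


25.5227

BᵀP = [-0.6250 0.5000]
S = R + BᵀPB = [1] + [1.0625] = [2.0625]
BᵀPA = [2.2500 -0.7500]
K = S⁻¹·BᵀPA = [1.0909 -0.3636]
A−BK = [-1.4545 1.8182; 0.3636 1.5455]
AᵀP(A−BK) = [2.5455 -1.1818; -1.1818 0.9773]
P' = Q + AᵀP(A−BK) = [15.5455 7.8182; 7.8182 9.9773]
tr(P') = 25.5227


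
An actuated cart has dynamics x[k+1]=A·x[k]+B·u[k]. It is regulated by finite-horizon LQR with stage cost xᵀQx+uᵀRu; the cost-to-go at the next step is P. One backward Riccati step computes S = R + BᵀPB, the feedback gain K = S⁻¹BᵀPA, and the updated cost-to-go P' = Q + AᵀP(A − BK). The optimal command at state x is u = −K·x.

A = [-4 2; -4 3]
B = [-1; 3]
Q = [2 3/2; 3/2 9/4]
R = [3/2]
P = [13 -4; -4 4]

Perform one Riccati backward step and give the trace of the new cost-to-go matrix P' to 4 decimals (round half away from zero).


170.8003

BᵀP = [-25.0000 16.0000]
S = R + BᵀPB = [3/2] + [73.0000] = [74.5000]
BᵀPA = [36.0000 -2.0000]
K = S⁻¹·BᵀPA = [0.4832 -0.0268]
A−BK = [-3.5168 1.9732; -5.4497 3.0805]
AᵀP(A−BK) = [126.6040 -71.0336; -71.0336 39.9463]
P' = Q + AᵀP(A−BK) = [128.6040 -69.5336; -69.5336 42.1963]
tr(P') = 170.8003


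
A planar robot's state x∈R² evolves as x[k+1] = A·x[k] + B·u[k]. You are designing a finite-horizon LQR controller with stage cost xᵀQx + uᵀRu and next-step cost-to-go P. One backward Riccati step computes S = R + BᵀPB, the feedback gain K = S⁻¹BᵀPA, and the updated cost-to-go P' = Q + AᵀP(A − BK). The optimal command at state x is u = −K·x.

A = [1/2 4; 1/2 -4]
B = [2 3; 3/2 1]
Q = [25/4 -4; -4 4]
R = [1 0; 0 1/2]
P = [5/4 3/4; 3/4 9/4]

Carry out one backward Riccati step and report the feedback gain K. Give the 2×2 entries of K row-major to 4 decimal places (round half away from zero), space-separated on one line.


BᵀP = [3.6250 4.8750; 4.5000 4.5000]
S = R + BᵀPB = [1 0; 0 1/2] + [14.5625 15.7500; 15.7500 18.0000] = [15.5625 15.7500; 15.7500 18.5000]
BᵀPA = [4.2500 -5.0000; 4.5000 0.0000]
K = S⁻¹·BᵀPA = [0.1945 -2.3216; 0.0776 1.9765]
A−BK = [-0.1220 2.7137; 0.1306 -2.4941]
AᵀP(A−BK) = [0.0739 -1.0275; -1.0275 20.3922]
P' = Q + AᵀP(A−BK) = [6.3239 -5.0275; -5.0275 24.3922]
tr(P') = 30.7161

0.1945 -2.3216 0.0776 1.9765


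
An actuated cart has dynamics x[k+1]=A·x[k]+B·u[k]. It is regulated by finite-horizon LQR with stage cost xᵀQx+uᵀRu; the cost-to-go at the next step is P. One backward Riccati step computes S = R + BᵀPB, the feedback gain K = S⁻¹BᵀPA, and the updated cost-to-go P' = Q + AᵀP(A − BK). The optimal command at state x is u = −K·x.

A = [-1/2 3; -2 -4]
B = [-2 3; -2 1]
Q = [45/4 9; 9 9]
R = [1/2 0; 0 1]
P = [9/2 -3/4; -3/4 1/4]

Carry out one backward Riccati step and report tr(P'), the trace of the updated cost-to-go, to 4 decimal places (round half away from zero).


25.6325

BᵀP = [-7.5000 1.0000; 12.7500 -2.0000]
S = R + BᵀPB = [1/2 0; 0 1] + [13.0000 -21.5000; -21.5000 36.2500] = [13.5000 -21.5000; -21.5000 37.2500]
BᵀPA = [1.7500 -26.5000; -2.3750 46.2500]
K = S⁻¹·BᵀPA = [0.3477 0.1785; 0.1369 1.3446]
A−BK = [-0.2154 -0.6769; -1.4415 -4.9877]
AᵀP(A−BK) = [0.3417 1.1312; 1.1312 5.0408]
P' = Q + AᵀP(A−BK) = [11.5917 10.1312; 10.1312 14.0408]
tr(P') = 25.6325


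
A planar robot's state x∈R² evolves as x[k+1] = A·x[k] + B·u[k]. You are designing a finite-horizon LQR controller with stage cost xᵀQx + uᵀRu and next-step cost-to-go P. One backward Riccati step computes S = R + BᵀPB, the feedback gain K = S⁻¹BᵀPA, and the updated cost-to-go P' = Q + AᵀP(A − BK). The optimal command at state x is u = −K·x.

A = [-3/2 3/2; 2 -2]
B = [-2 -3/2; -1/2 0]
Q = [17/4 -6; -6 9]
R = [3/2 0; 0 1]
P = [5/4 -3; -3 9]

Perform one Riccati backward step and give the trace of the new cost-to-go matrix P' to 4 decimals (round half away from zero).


53.6561

BᵀP = [-1.0000 1.5000; -1.8750 4.5000]
S = R + BᵀPB = [3/2 0; 0 1] + [1.2500 1.5000; 1.5000 2.8125] = [2.7500 1.5000; 1.5000 3.8125]
BᵀPA = [4.5000 -4.5000; 11.8125 -11.8125]
K = S⁻¹·BᵀPA = [-0.0683 0.0683; 3.1252 -3.1252]
A−BK = [3.0512 -3.0512; 1.9658 -1.9658]
AᵀP(A−BK) = [20.2030 -20.2030; -20.2030 20.2030]
P' = Q + AᵀP(A−BK) = [24.4530 -26.2030; -26.2030 29.2030]
tr(P') = 53.6561


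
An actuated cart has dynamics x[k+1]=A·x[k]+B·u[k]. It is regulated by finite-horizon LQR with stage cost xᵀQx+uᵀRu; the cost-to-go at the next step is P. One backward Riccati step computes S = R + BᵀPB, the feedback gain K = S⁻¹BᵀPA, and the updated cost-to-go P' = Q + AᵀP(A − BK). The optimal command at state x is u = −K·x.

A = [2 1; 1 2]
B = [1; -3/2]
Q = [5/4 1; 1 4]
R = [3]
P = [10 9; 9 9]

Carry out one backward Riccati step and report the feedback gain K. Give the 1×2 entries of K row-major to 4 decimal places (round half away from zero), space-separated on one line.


-1.8400 -2.0000

BᵀP = [-3.5000 -4.5000]
S = R + BᵀPB = [3] + [3.2500] = [6.2500]
BᵀPA = [-11.5000 -12.5000]
K = S⁻¹·BᵀPA = [-1.8400 -2.0000]
A−BK = [3.8400 3.0000; -1.7600 -1.0000]
AᵀP(A−BK) = [63.8400 60.0000; 60.0000 57.0000]
P' = Q + AᵀP(A−BK) = [65.0900 61.0000; 61.0000 61.0000]
tr(P') = 126.0900


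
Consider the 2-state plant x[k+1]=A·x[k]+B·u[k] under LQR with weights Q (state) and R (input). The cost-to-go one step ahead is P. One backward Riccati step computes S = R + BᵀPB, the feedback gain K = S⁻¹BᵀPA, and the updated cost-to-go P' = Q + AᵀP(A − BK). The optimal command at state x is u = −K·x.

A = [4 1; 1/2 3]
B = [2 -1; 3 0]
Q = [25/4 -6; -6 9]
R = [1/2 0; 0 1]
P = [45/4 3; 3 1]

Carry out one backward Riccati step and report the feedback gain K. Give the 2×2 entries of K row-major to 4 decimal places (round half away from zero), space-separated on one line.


1.1504 0.6767 -0.8378 0.0870

BᵀP = [31.5000 9.0000; -11.2500 -3.0000]
S = R + BᵀPB = [1/2 0; 0 1] + [90.0000 -31.5000; -31.5000 11.2500] = [90.5000 -31.5000; -31.5000 12.2500]
BᵀPA = [130.5000 58.5000; -46.5000 -20.2500]
K = S⁻¹·BᵀPA = [1.1504 0.6767; -0.8378 0.0870]
A−BK = [0.8614 -0.2664; -2.9511 0.9699]
AᵀP(A−BK) = [3.1678 -0.2626; -0.2626 0.4253]
P' = Q + AᵀP(A−BK) = [9.4178 -6.2626; -6.2626 9.4253]
tr(P') = 18.8432


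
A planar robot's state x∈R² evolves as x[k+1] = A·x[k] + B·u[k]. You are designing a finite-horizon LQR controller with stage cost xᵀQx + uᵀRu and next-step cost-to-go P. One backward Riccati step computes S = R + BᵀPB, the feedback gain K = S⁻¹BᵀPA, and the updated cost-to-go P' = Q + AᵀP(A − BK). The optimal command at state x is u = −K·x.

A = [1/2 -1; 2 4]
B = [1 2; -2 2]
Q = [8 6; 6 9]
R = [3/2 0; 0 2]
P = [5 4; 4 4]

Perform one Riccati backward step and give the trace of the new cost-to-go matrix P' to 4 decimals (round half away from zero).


20.6477

BᵀP = [-3.0000 -4.0000; 18.0000 16.0000]
S = R + BᵀPB = [3/2 0; 0 2] + [5.0000 -14.0000; -14.0000 68.0000] = [6.5000 -14.0000; -14.0000 70.0000]
BᵀPA = [-9.5000 -13.0000; 41.0000 46.0000]
K = S⁻¹·BᵀPA = [-0.3514 -1.0270; 0.5154 0.4517]
A−BK = [-0.1795 -0.8764; 0.2664 1.0425]
AᵀP(A−BK) = [0.7790 1.2220; 1.2220 2.8687]
P' = Q + AᵀP(A−BK) = [8.7790 7.2220; 7.2220 11.8687]
tr(P') = 20.6477


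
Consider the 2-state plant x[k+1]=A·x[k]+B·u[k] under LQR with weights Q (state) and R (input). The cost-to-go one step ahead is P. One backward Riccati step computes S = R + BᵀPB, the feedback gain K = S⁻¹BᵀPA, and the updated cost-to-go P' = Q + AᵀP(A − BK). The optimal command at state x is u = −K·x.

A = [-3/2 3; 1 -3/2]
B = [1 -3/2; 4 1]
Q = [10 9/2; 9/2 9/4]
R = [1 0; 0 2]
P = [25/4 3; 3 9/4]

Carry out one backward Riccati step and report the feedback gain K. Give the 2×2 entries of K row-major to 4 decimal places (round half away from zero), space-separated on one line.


-0.0789 0.2567 0.6550 -1.2675

BᵀP = [18.2500 12.0000; -6.3750 -2.2500]
S = R + BᵀPB = [1 0; 0 2] + [66.2500 -15.3750; -15.3750 7.3125] = [67.2500 -15.3750; -15.3750 9.3125]
BᵀPA = [-15.3750 36.7500; 7.3125 -15.7500]
K = S⁻¹·BᵀPA = [-0.0789 0.2567; 0.6550 -1.2675]
A−BK = [-0.4386 0.8421; 0.6605 -1.2593]
AᵀP(A−BK) = [1.3100 -2.5349; -2.5349 4.9163]
P' = Q + AᵀP(A−BK) = [11.3100 1.9651; 1.9651 7.1663]
tr(P') = 18.4764


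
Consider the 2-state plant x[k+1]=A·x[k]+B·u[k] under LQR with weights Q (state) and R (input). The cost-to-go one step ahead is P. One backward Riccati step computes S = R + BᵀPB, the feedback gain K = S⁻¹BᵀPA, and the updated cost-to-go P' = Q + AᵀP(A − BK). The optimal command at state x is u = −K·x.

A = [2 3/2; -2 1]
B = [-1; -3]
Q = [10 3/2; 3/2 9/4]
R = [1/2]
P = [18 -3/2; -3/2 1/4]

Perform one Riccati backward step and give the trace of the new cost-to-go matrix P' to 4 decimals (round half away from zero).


BᵀP = [-13.5000 0.7500]
S = R + BᵀPB = [1/2] + [11.2500] = [11.7500]
BᵀPA = [-28.5000 -19.5000]
K = S⁻¹·BᵀPA = [-2.4255 -1.6596]
A−BK = [-0.4255 -0.1596; -9.2766 -3.9787]
AᵀP(A−BK) = [15.8723 7.7021; 7.7021 3.8883]
P' = Q + AᵀP(A−BK) = [25.8723 9.2021; 9.2021 6.1383]
tr(P') = 32.0106

32.0106


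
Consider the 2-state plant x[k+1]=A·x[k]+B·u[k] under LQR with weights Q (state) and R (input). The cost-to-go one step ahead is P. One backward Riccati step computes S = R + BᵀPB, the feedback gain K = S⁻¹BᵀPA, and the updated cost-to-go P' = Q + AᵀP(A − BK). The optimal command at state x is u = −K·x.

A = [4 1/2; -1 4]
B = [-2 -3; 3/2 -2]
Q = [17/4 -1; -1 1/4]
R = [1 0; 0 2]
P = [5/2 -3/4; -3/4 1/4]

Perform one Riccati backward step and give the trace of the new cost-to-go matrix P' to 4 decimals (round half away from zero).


6.8943

BᵀP = [-6.1250 1.8750; -6.0000 1.7500]
S = R + BᵀPB = [1 0; 0 2] + [15.0625 14.6250; 14.6250 14.5000] = [16.0625 14.6250; 14.6250 16.5000]
BᵀPA = [-26.3750 4.4375; -25.7500 4.0000]
K = S⁻¹·BᵀPA = [-1.1457 0.2878; -0.5451 -0.0127]
A−BK = [0.0733 1.0376; -0.3715 3.5429]
AᵀP(A−BK) = [1.9957 -0.3605; -0.3605 0.3986]
P' = Q + AᵀP(A−BK) = [6.2457 -1.3605; -1.3605 0.6486]
tr(P') = 6.8943


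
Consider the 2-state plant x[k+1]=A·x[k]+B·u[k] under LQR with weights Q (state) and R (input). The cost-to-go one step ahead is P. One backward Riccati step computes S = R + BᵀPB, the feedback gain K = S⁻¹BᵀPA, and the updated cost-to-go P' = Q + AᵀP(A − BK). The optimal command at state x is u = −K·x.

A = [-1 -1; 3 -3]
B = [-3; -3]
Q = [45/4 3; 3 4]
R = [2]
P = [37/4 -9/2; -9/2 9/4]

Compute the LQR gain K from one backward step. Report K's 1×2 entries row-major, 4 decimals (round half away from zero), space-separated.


BᵀP = [-14.2500 6.7500]
S = R + BᵀPB = [2] + [22.5000] = [24.5000]
BᵀPA = [34.5000 -6.0000]
K = S⁻¹·BᵀPA = [1.4082 -0.2449]
A−BK = [3.2245 -1.7347; 7.2245 -3.7347]
AᵀP(A−BK) = [7.9184 -2.5510; -2.5510 1.0306]
P' = Q + AᵀP(A−BK) = [19.1684 0.4490; 0.4490 5.0306]
tr(P') = 24.1990

1.4082 -0.2449


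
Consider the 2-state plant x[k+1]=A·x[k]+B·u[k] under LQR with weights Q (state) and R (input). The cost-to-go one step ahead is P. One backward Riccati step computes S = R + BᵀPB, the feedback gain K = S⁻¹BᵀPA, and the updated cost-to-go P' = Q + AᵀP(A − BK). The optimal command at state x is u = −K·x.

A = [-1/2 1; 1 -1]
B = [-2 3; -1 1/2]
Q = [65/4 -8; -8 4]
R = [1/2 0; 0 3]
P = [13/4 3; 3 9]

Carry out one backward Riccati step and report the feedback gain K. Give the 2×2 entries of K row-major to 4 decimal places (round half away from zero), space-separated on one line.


-0.7930 0.7729 -0.4753 0.5879

BᵀP = [-9.5000 -15.0000; 11.2500 13.5000]
S = R + BᵀPB = [1/2 0; 0 3] + [34.0000 -36.0000; -36.0000 40.5000] = [34.5000 -36.0000; -36.0000 43.5000]
BᵀPA = [-10.2500 5.5000; 7.8750 -2.2500]
K = S⁻¹·BᵀPA = [-0.7930 0.7729; -0.4753 0.5879]
A−BK = [-0.6603 0.7821; 0.4446 -0.5211]
AᵀP(A−BK) = [2.4266 -2.8326; -2.8326 3.3219]
P' = Q + AᵀP(A−BK) = [18.6766 -10.8326; -10.8326 7.3219]
tr(P') = 25.9985


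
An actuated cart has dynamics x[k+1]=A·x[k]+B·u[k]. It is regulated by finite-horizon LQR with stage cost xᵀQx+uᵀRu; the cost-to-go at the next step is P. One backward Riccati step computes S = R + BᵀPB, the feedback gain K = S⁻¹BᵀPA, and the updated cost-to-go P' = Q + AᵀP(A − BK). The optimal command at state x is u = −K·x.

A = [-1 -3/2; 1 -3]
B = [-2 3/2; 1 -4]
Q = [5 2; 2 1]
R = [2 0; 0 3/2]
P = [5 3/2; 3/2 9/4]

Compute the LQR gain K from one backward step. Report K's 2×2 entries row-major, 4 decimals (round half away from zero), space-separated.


BᵀP = [-8.5000 -0.7500; 1.5000 -6.7500]
S = R + BᵀPB = [2 0; 0 3/2] + [16.2500 -9.7500; -9.7500 29.2500] = [18.2500 -9.7500; -9.7500 30.7500]
BᵀPA = [7.7500 15.0000; -8.2500 18.0000]
K = S⁻¹·BᵀPA = [0.3387 1.3660; -0.1609 1.0185]
A−BK = [-0.0813 -0.2957; 0.0177 -0.2920]
AᵀP(A−BK) = [0.2977 0.8158; 0.8158 6.1762]
P' = Q + AᵀP(A−BK) = [5.2977 2.8158; 2.8158 7.1762]
tr(P') = 12.4739

0.3387 1.3660 -0.1609 1.0185


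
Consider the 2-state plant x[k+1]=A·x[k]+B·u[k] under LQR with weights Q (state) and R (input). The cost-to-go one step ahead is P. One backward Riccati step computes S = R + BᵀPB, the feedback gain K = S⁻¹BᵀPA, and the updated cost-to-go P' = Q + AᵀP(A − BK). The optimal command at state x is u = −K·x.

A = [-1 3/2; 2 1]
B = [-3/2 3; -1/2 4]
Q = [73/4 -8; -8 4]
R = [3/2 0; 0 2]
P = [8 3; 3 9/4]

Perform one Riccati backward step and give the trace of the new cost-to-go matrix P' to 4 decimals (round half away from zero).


25.8499

BᵀP = [-13.5000 -5.6250; 36.0000 18.0000]
S = R + BᵀPB = [3/2 0; 0 2] + [23.0625 -63.0000; -63.0000 180.0000] = [24.5625 -63.0000; -63.0000 182.0000]
BᵀPA = [2.2500 -25.8750; 0.0000 72.0000]
K = S⁻¹·BᵀPA = [0.8168 -0.3455; 0.2827 0.2760]
A−BK = [-0.6230 0.1537; 1.2775 -0.2767]
AᵀP(A−BK) = [3.1623 -0.7225; -0.7225 0.4375]
P' = Q + AᵀP(A−BK) = [21.4123 -8.7225; -8.7225 4.4375]
tr(P') = 25.8499


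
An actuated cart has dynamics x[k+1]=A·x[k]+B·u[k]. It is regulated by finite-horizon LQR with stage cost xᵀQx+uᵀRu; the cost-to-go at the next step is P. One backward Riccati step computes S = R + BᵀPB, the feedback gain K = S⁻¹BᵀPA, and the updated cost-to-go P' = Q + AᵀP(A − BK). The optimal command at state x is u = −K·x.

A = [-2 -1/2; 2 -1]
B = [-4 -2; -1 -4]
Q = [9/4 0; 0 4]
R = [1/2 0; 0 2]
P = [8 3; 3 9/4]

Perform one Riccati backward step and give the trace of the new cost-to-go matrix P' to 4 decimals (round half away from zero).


7.5133

BᵀP = [-35.0000 -14.2500; -28.0000 -15.0000]
S = R + BᵀPB = [1/2 0; 0 2] + [154.2500 127.0000; 127.0000 116.0000] = [154.7500 127.0000; 127.0000 118.0000]
BᵀPA = [41.5000 31.7500; 26.0000 29.0000]
K = S⁻¹·BᵀPA = [0.7483 0.0298; -0.5850 0.2137]
A−BK = [-0.1769 0.0466; 0.4082 -0.1154]
AᵀP(A−BK) = [1.1565 -0.2925; -0.2925 0.1068]
P' = Q + AᵀP(A−BK) = [3.4065 -0.2925; -0.2925 4.1068]
tr(P') = 7.5133


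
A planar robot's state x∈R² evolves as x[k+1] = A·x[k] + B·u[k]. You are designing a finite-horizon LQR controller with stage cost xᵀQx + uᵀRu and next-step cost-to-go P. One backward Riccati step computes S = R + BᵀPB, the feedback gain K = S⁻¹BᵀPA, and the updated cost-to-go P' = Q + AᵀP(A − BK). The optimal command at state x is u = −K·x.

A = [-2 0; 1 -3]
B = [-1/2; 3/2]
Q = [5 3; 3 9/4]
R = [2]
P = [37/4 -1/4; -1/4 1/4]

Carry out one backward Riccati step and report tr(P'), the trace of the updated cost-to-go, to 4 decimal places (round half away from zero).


26.3214

BᵀP = [-5.0000 0.5000]
S = R + BᵀPB = [2] + [3.2500] = [5.2500]
BᵀPA = [10.5000 -1.5000]
K = S⁻¹·BᵀPA = [2.0000 -0.2857]
A−BK = [-1.0000 -0.1429; -2.0000 -2.5714]
AᵀP(A−BK) = [17.2500 0.7500; 0.7500 1.8214]
P' = Q + AᵀP(A−BK) = [22.2500 3.7500; 3.7500 4.0714]
tr(P') = 26.3214


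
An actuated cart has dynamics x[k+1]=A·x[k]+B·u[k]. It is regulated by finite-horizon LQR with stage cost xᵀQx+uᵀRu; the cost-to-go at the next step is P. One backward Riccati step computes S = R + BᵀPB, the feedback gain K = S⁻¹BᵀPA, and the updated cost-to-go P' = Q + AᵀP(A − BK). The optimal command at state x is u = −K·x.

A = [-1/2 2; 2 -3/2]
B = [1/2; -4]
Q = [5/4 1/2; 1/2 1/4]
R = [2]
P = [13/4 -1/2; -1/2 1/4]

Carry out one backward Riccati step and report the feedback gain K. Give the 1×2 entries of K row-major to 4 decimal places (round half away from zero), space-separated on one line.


-0.4894 1.0355

BᵀP = [3.6250 -1.2500]
S = R + BᵀPB = [2] + [6.8125] = [8.8125]
BᵀPA = [-4.3125 9.1250]
K = S⁻¹·BᵀPA = [-0.4894 1.0355]
A−BK = [-0.2553 1.4823; 0.0426 2.6418]
AᵀP(A−BK) = [0.7021 -1.9096; -1.9096 7.1139]
P' = Q + AᵀP(A−BK) = [1.9521 -1.4096; -1.4096 7.3639]
tr(P') = 9.3160


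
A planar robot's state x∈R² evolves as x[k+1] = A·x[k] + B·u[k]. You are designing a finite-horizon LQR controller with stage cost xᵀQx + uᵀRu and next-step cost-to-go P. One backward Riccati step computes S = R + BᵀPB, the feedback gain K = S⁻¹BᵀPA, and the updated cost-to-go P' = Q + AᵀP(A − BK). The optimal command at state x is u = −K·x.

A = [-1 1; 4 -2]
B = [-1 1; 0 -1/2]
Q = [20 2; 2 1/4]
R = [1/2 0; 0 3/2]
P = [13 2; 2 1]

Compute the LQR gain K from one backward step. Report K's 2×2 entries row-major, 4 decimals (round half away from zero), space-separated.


BᵀP = [-13.0000 -2.0000; 12.0000 1.5000]
S = R + BᵀPB = [1/2 0; 0 3/2] + [13.0000 -12.0000; -12.0000 11.2500] = [13.5000 -12.0000; -12.0000 12.7500]
BᵀPA = [5.0000 -9.0000; -6.0000 9.0000]
K = S⁻¹·BᵀPA = [-0.2933 -0.2400; -0.7467 0.4800]
A−BK = [-0.5467 0.2800; 3.6267 -1.7600]
AᵀP(A−BK) = [9.9867 -4.9200; -4.9200 2.5200]
P' = Q + AᵀP(A−BK) = [29.9867 -2.9200; -2.9200 2.7700]
tr(P') = 32.7567

-0.2933 -0.2400 -0.7467 0.4800


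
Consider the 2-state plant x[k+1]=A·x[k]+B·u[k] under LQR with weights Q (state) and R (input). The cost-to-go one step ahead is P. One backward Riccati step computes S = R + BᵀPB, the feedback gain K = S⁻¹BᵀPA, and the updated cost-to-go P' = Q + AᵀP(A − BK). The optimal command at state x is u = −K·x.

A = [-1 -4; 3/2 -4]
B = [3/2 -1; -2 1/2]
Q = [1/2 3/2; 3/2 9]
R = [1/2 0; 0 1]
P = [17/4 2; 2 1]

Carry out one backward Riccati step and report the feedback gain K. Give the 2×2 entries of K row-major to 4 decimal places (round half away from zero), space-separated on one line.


BᵀP = [2.3750 1.0000; -3.2500 -1.5000]
S = R + BᵀPB = [1/2 0; 0 1] + [1.5625 -1.8750; -1.8750 2.5000] = [2.0625 -1.8750; -1.8750 3.5000]
BᵀPA = [-0.8750 -13.5000; 1.0000 19.0000]
K = S⁻¹·BᵀPA = [-0.3207 -3.1392; 0.1139 3.7468]
A−BK = [-0.4051 4.4557; 0.8017 -12.1519]
AᵀP(A−BK) = [0.1055 0.5063; 0.5063 34.4304]
P' = Q + AᵀP(A−BK) = [0.6055 2.0063; 2.0063 43.4304]
tr(P') = 44.0359

-0.3207 -3.1392 0.1139 3.7468


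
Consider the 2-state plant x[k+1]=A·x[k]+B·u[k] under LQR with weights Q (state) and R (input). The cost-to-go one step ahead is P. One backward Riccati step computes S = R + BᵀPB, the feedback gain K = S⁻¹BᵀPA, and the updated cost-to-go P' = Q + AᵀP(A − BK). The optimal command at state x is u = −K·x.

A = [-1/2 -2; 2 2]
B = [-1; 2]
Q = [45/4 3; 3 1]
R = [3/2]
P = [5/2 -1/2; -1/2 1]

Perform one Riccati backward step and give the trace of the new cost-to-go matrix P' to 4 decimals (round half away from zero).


BᵀP = [-3.5000 2.5000]
S = R + BᵀPB = [3/2] + [8.5000] = [10.0000]
BᵀPA = [6.7500 12.0000]
K = S⁻¹·BᵀPA = [0.6750 1.2000]
A−BK = [0.1750 -0.8000; 0.6500 -0.4000]
AᵀP(A−BK) = [1.0688 0.9000; 0.9000 3.6000]
P' = Q + AᵀP(A−BK) = [12.3188 3.9000; 3.9000 4.6000]
tr(P') = 16.9188

16.9188


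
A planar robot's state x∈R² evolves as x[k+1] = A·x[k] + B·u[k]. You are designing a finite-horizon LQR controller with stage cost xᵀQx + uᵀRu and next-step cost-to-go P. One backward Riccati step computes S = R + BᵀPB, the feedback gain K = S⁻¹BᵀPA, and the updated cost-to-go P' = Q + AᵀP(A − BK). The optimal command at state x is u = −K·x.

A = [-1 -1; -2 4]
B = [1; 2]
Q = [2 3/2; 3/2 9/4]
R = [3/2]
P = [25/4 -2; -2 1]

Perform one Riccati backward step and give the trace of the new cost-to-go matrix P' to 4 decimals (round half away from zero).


BᵀP = [2.2500 0.0000]
S = R + BᵀPB = [3/2] + [2.2500] = [3.7500]
BᵀPA = [-2.2500 -2.2500]
K = S⁻¹·BᵀPA = [-0.6000 -0.6000]
A−BK = [-0.4000 -0.4000; -0.8000 5.2000]
AᵀP(A−BK) = [0.9000 0.9000; 0.9000 36.9000]
P' = Q + AᵀP(A−BK) = [2.9000 2.4000; 2.4000 39.1500]
tr(P') = 42.0500

42.0500


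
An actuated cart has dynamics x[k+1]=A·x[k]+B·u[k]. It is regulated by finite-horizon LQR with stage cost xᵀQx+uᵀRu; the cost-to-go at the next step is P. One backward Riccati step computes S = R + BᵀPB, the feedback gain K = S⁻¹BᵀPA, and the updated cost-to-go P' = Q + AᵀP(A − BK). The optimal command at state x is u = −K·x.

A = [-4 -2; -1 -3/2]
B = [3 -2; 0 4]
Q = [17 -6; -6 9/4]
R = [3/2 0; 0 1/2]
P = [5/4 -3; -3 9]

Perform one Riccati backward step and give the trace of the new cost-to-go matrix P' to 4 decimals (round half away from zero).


BᵀP = [3.7500 -9.0000; -14.5000 42.0000]
S = R + BᵀPB = [3/2 0; 0 1/2] + [11.2500 -43.5000; -43.5000 197.0000] = [12.7500 -43.5000; -43.5000 197.5000]
BᵀPA = [-6.0000 6.0000; 16.0000 -34.0000]
K = S⁻¹·BᵀPA = [-0.7813 -0.4697; -0.0911 -0.2756]
A−BK = [-1.8382 -1.1420; -0.6357 -0.3975]
AᵀP(A−BK) = [1.7693 1.0914; 1.0914 0.6976]
P' = Q + AᵀP(A−BK) = [18.7693 -4.9086; -4.9086 2.9476]
tr(P') = 21.7169

21.7169


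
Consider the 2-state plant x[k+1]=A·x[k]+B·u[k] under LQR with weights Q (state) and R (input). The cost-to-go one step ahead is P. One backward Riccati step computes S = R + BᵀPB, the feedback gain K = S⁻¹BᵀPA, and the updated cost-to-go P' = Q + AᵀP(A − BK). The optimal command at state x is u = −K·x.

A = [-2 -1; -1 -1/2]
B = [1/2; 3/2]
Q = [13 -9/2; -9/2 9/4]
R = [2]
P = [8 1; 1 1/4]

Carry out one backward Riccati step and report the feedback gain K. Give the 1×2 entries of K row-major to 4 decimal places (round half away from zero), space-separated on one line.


BᵀP = [5.5000 0.8750]
S = R + BᵀPB = [2] + [4.0625] = [6.0625]
BᵀPA = [-11.8750 -5.9375]
K = S⁻¹·BᵀPA = [-1.9588 -0.9794]
A−BK = [-1.0206 -0.5103; 1.9381 0.9691]
AᵀP(A−BK) = [12.9897 6.4948; 6.4948 3.2474]
P' = Q + AᵀP(A−BK) = [25.9897 1.9948; 1.9948 5.4974]
tr(P') = 31.4871

-1.9588 -0.9794


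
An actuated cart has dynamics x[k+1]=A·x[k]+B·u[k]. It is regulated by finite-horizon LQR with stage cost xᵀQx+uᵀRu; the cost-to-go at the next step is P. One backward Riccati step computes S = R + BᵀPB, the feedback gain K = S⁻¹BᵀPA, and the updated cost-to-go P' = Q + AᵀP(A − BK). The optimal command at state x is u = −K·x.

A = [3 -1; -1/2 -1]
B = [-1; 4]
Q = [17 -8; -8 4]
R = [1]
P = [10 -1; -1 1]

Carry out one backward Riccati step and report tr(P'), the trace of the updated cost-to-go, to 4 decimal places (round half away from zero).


BᵀP = [-14.0000 5.0000]
S = R + BᵀPB = [1] + [34.0000] = [35.0000]
BᵀPA = [-44.5000 9.0000]
K = S⁻¹·BᵀPA = [-1.2714 0.2571]
A−BK = [1.7286 -0.7429; 4.5857 -2.0286]
AᵀP(A−BK) = [36.6714 -15.5571; -15.5571 6.6857]
P' = Q + AᵀP(A−BK) = [53.6714 -23.5571; -23.5571 10.6857]
tr(P') = 64.3571

64.3571


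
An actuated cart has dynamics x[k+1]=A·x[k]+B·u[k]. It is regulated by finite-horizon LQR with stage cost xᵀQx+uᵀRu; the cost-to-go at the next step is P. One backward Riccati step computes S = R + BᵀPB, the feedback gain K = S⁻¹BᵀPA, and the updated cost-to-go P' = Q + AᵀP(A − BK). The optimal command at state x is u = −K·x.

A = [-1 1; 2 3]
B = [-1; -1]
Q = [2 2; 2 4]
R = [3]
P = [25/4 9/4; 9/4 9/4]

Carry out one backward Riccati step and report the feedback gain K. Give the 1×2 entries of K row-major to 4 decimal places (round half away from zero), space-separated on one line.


-0.0313 -1.3750

BᵀP = [-8.5000 -4.5000]
S = R + BᵀPB = [3] + [13.0000] = [16.0000]
BᵀPA = [-0.5000 -22.0000]
K = S⁻¹·BᵀPA = [-0.0313 -1.3750]
A−BK = [-1.0313 -0.3750; 1.9688 1.6250]
AᵀP(A−BK) = [6.2344 4.3125; 4.3125 9.7500]
P' = Q + AᵀP(A−BK) = [8.2344 6.3125; 6.3125 13.7500]
tr(P') = 21.9844


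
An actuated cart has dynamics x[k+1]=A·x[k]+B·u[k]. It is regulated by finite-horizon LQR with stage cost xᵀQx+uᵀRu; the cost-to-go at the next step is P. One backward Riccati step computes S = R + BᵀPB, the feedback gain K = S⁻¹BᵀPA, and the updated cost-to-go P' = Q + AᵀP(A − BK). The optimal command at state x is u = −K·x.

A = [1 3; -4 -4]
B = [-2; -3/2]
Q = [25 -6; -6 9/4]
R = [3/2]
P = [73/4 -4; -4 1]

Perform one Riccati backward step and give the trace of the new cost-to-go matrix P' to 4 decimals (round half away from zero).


47.5036

BᵀP = [-30.5000 6.5000]
S = R + BᵀPB = [3/2] + [51.2500] = [52.7500]
BᵀPA = [-56.5000 -117.5000]
K = S⁻¹·BᵀPA = [-1.0711 -2.2275]
A−BK = [-1.1422 -1.4550; -5.6066 -7.3412]
AᵀP(A−BK) = [5.7334 8.8969; 8.8969 14.5201]
P' = Q + AᵀP(A−BK) = [30.7334 2.8969; 2.8969 16.7701]
tr(P') = 47.5036
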